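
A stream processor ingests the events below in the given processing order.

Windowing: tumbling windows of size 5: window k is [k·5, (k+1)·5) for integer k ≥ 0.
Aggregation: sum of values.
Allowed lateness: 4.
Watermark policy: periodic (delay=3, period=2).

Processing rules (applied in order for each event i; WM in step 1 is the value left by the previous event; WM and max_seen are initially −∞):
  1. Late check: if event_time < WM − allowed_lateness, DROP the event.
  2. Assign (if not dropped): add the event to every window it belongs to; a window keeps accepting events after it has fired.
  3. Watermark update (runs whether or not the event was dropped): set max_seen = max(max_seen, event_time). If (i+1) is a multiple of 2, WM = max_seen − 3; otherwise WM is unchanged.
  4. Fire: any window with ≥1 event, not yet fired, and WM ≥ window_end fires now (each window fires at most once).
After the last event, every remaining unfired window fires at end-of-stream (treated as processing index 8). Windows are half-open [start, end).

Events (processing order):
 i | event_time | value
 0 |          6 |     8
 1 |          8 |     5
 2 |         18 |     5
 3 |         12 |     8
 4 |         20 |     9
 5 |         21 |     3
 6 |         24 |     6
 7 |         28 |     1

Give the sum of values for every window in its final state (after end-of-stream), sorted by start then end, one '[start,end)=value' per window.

[5,10)=13 [10,15)=8 [15,20)=5 [20,25)=18 [25,30)=1

i=0 t=6 v=8: → [5,10); WM=−∞
i=1 t=8 v=5: → [5,10); WM=5
i=2 t=18 v=5: → [15,20); WM=5
i=3 t=12 v=8: → [10,15); WM=15; [5,10) fires=13 [10,15) fires=8
i=4 t=20 v=9: → [20,25); WM=15
i=5 t=21 v=3: → [20,25); WM=18
i=6 t=24 v=6: → [20,25); WM=18
i=7 t=28 v=1: → [25,30); WM=25; [15,20) fires=5 [20,25) fires=18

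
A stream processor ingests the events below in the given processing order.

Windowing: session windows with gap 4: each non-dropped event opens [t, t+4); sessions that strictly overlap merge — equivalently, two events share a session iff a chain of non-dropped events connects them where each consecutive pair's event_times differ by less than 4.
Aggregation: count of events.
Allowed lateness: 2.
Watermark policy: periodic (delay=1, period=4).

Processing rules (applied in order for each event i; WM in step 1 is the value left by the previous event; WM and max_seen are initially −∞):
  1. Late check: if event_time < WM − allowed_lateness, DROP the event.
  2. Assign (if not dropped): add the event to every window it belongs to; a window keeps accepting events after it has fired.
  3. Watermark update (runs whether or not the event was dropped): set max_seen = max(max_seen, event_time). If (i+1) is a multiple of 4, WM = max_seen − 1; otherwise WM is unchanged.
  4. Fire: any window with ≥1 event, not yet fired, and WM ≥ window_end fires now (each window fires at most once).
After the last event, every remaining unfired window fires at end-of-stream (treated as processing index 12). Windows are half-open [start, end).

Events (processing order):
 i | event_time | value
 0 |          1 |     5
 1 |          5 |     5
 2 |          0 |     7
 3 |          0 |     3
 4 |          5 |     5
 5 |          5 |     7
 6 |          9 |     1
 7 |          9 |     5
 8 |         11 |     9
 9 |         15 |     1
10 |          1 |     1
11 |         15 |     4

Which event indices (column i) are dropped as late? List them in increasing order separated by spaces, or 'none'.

i=0 t=1 v=5: → [1,5); WM=−∞
i=1 t=5 v=5: → [5,9); WM=−∞
i=2 t=0 v=7: → [0,5); WM=−∞
i=3 t=0 v=3: → [0,5); WM=4
i=4 t=5 v=5: → [5,9); WM=4
i=5 t=5 v=7: → [5,9); WM=4
i=6 t=9 v=1: → [9,13); WM=4
i=7 t=9 v=5: → [9,13); WM=8
i=8 t=11 v=9: → [9,15); WM=8
i=9 t=15 v=1: → [15,19); WM=8
i=10 t=1 v=1: DROP (t<8-2); WM=8
i=11 t=15 v=4: → [15,19); WM=14

10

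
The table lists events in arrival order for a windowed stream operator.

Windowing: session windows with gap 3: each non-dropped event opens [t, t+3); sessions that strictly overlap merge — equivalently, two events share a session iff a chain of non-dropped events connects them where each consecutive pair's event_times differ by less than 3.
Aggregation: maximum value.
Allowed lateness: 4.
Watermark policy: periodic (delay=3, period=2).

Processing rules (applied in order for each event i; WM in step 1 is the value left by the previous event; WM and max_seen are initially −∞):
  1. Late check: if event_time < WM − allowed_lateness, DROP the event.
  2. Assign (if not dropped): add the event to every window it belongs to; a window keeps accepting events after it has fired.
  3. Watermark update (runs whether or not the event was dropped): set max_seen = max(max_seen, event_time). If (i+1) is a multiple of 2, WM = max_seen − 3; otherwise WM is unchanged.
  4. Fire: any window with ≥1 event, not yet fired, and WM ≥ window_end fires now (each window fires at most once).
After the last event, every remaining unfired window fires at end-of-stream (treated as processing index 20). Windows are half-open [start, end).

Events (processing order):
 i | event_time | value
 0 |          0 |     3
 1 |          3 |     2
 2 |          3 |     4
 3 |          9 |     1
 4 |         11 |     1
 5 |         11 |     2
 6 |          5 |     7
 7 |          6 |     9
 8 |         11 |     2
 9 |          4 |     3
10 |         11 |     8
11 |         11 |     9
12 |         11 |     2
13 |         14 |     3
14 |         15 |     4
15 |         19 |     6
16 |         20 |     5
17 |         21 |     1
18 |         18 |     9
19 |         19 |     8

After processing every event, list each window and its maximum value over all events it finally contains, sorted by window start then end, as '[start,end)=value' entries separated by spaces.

i=0 t=0 v=3: → [0,3); WM=−∞
i=1 t=3 v=2: → [3,6); WM=0
i=2 t=3 v=4: → [3,6); WM=0
i=3 t=9 v=1: → [9,12); WM=6
i=4 t=11 v=1: → [9,14); WM=6
i=5 t=11 v=2: → [9,14); WM=8
i=6 t=5 v=7: → [3,8); WM=8
i=7 t=6 v=9: → [3,9); WM=8
i=8 t=11 v=2: → [9,14); WM=8
i=9 t=4 v=3: → [3,9); WM=8
i=10 t=11 v=8: → [9,14); WM=8
i=11 t=11 v=9: → [9,14); WM=8
i=12 t=11 v=2: → [9,14); WM=8
i=13 t=14 v=3: → [14,17); WM=11
i=14 t=15 v=4: → [14,18); WM=11
i=15 t=19 v=6: → [19,22); WM=16
i=16 t=20 v=5: → [19,23); WM=16
i=17 t=21 v=1: → [19,24); WM=18
i=18 t=18 v=9: → [18,24); WM=18
i=19 t=19 v=8: → [18,24); WM=18

[0,3)=3 [3,9)=9 [9,14)=9 [14,18)=4 [18,24)=9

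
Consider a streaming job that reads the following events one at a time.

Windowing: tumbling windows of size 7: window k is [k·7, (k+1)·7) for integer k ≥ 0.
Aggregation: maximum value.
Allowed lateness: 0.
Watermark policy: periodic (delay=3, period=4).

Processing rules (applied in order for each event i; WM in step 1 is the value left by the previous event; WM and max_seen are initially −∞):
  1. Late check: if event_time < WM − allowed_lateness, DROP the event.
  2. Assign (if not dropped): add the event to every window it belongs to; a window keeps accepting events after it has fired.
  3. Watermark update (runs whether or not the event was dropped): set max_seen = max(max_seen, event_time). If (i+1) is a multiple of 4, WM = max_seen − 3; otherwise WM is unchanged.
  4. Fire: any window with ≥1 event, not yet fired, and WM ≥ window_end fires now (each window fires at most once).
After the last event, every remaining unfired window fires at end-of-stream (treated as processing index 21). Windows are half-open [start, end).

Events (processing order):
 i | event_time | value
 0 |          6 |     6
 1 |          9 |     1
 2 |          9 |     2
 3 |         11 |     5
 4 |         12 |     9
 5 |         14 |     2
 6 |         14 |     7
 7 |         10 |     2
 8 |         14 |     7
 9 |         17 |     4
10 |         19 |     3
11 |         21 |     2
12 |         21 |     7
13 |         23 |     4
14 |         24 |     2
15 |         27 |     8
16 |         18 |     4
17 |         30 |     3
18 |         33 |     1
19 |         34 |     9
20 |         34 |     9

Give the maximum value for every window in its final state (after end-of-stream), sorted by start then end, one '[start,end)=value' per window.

i=0 t=6 v=6: → [0,7); WM=−∞
i=1 t=9 v=1: → [7,14); WM=−∞
i=2 t=9 v=2: → [7,14); WM=−∞
i=3 t=11 v=5: → [7,14); WM=8; [0,7) fires=6
i=4 t=12 v=9: → [7,14); WM=8
i=5 t=14 v=2: → [14,21); WM=8
i=6 t=14 v=7: → [14,21); WM=8
i=7 t=10 v=2: → [7,14); WM=11
i=8 t=14 v=7: → [14,21); WM=11
i=9 t=17 v=4: → [14,21); WM=11
i=10 t=19 v=3: → [14,21); WM=11
i=11 t=21 v=2: → [21,28); WM=18; [7,14) fires=9
i=12 t=21 v=7: → [21,28); WM=18
i=13 t=23 v=4: → [21,28); WM=18
i=14 t=24 v=2: → [21,28); WM=18
i=15 t=27 v=8: → [21,28); WM=24; [14,21) fires=7
i=16 t=18 v=4: DROP (t<24-0); WM=24
i=17 t=30 v=3: → [28,35); WM=24
i=18 t=33 v=1: → [28,35); WM=24
i=19 t=34 v=9: → [28,35); WM=31; [21,28) fires=8
i=20 t=34 v=9: → [28,35); WM=31

[0,7)=6 [7,14)=9 [14,21)=7 [21,28)=8 [28,35)=9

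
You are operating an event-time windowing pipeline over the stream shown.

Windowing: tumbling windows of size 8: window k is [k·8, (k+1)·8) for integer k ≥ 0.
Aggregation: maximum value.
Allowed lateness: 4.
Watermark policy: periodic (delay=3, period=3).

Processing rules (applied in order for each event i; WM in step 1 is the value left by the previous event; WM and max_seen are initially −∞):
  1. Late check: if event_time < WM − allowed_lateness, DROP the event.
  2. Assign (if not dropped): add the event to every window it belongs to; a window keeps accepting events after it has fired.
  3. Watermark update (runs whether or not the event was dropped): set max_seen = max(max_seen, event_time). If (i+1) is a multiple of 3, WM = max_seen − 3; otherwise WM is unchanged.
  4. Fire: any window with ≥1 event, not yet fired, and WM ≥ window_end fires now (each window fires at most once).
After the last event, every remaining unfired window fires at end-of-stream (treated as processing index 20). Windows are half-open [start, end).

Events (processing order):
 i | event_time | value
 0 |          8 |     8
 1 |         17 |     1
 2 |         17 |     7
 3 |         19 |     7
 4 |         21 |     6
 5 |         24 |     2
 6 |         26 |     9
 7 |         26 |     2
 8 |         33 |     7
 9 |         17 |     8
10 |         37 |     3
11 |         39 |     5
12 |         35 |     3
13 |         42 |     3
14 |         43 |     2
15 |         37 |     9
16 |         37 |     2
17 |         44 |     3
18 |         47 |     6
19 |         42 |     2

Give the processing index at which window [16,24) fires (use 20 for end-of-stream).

i=0 t=8 v=8: → [8,16); WM=−∞
i=1 t=17 v=1: → [16,24); WM=−∞
i=2 t=17 v=7: → [16,24); WM=14
i=3 t=19 v=7: → [16,24); WM=14
i=4 t=21 v=6: → [16,24); WM=14
i=5 t=24 v=2: → [24,32); WM=21; [8,16) fires=8
i=6 t=26 v=9: → [24,32); WM=21
i=7 t=26 v=2: → [24,32); WM=21
i=8 t=33 v=7: → [32,40); WM=30; [16,24) fires=7
i=9 t=17 v=8: DROP (t<30-4); WM=30
i=10 t=37 v=3: → [32,40); WM=30
i=11 t=39 v=5: → [32,40); WM=36; [24,32) fires=9
i=12 t=35 v=3: → [32,40); WM=36
i=13 t=42 v=3: → [40,48); WM=36
i=14 t=43 v=2: → [40,48); WM=40; [32,40) fires=7
i=15 t=37 v=9: → [32,40); WM=40
i=16 t=37 v=2: → [32,40); WM=40
i=17 t=44 v=3: → [40,48); WM=41
i=18 t=47 v=6: → [40,48); WM=41
i=19 t=42 v=2: → [40,48); WM=41

8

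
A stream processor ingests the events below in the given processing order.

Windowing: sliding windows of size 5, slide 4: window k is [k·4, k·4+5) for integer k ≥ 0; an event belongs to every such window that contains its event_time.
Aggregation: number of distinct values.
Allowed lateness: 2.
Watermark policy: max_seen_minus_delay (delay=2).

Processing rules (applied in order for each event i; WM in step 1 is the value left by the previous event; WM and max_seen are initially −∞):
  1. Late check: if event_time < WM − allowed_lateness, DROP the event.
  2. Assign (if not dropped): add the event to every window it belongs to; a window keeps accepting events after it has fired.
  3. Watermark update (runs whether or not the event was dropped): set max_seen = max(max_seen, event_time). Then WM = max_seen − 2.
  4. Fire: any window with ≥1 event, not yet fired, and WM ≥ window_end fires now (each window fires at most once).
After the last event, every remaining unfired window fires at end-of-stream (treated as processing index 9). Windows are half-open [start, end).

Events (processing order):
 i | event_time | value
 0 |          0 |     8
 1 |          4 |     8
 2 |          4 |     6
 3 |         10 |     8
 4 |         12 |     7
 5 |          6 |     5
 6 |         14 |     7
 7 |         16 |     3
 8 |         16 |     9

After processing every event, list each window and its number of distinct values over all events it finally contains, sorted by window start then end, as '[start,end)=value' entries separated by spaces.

[0,5)=2 [4,9)=2 [8,13)=2 [12,17)=3 [16,21)=2

i=0 t=0 v=8: → [0,5); WM=-2
i=1 t=4 v=8: → [4,9),[0,5); WM=2
i=2 t=4 v=6: → [4,9),[0,5); WM=2
i=3 t=10 v=8: → [8,13); WM=8; [0,5) fires=2
i=4 t=12 v=7: → [12,17),[8,13); WM=10; [4,9) fires=2
i=5 t=6 v=5: DROP (t<10-2); WM=10
i=6 t=14 v=7: → [12,17); WM=12
i=7 t=16 v=3: → [16,21),[12,17); WM=14; [8,13) fires=2
i=8 t=16 v=9: → [16,21),[12,17); WM=14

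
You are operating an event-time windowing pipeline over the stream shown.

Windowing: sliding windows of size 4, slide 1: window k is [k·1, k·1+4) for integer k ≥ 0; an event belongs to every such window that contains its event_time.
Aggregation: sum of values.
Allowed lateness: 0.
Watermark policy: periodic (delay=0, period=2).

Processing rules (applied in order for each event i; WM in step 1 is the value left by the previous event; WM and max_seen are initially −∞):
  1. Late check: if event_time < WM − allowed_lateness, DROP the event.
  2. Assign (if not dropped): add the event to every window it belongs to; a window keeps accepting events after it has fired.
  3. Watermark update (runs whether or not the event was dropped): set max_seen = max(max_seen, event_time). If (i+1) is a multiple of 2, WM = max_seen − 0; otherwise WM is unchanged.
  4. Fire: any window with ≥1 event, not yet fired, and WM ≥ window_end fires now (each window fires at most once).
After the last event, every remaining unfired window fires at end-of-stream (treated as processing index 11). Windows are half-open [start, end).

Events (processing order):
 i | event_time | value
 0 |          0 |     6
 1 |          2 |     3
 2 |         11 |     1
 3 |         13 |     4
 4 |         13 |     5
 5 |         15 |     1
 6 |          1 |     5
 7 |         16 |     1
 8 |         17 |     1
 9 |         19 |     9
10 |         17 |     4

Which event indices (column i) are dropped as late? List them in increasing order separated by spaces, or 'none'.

i=0 t=0 v=6: → [0,4); WM=−∞
i=1 t=2 v=3: → [2,6),[1,5),[0,4); WM=2
i=2 t=11 v=1: → [11,15),[10,14),[9,13),[8,12); WM=2
i=3 t=13 v=4: → [13,17),[12,16),[11,15),[10,14); WM=13; [0,4) fires=9 [1,5) fires=3 [2,6) fires=3 [8,12) fires=1 [9,13) fires=1
i=4 t=13 v=5: → [13,17),[12,16),[11,15),[10,14); WM=13
i=5 t=15 v=1: → [15,19),[14,18),[13,17),[12,16); WM=15; [10,14) fires=10 [11,15) fires=10
i=6 t=1 v=5: DROP (t<15-0); WM=15
i=7 t=16 v=1: → [16,20),[15,19),[14,18),[13,17); WM=16; [12,16) fires=10
i=8 t=17 v=1: → [17,21),[16,20),[15,19),[14,18); WM=16
i=9 t=19 v=9: → [19,23),[18,22),[17,21),[16,20); WM=19; [13,17) fires=11 [14,18) fires=3 [15,19) fires=3
i=10 t=17 v=4: DROP (t<19-0); WM=19

6 10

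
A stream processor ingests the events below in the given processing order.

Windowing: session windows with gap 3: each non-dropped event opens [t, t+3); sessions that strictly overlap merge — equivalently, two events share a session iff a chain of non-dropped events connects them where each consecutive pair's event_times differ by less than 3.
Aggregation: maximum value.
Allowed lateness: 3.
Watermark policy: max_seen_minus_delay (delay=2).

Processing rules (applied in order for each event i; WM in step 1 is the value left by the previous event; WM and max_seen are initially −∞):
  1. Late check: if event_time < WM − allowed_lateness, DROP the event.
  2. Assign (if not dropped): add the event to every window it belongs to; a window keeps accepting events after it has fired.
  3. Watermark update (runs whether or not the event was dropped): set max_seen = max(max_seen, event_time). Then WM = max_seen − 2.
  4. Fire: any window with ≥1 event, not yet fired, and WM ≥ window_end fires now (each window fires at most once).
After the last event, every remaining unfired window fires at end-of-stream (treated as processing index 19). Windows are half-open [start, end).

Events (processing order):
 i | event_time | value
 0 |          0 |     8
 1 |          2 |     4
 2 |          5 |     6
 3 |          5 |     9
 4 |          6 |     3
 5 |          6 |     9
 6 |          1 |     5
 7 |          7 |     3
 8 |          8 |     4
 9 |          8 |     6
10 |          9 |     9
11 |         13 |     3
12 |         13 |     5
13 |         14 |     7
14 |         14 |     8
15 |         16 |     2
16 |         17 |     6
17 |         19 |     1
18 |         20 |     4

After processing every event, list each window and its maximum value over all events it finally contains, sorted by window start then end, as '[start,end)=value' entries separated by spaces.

[0,5)=8 [5,12)=9 [13,23)=8

i=0 t=0 v=8: → [0,3); WM=-2
i=1 t=2 v=4: → [0,5); WM=0
i=2 t=5 v=6: → [5,8); WM=3
i=3 t=5 v=9: → [5,8); WM=3
i=4 t=6 v=3: → [5,9); WM=4
i=5 t=6 v=9: → [5,9); WM=4
i=6 t=1 v=5: → [0,5); WM=4
i=7 t=7 v=3: → [5,10); WM=5
i=8 t=8 v=4: → [5,11); WM=6
i=9 t=8 v=6: → [5,11); WM=6
i=10 t=9 v=9: → [5,12); WM=7
i=11 t=13 v=3: → [13,16); WM=11
i=12 t=13 v=5: → [13,16); WM=11
i=13 t=14 v=7: → [13,17); WM=12
i=14 t=14 v=8: → [13,17); WM=12
i=15 t=16 v=2: → [13,19); WM=14
i=16 t=17 v=6: → [13,20); WM=15
i=17 t=19 v=1: → [13,22); WM=17
i=18 t=20 v=4: → [13,23); WM=18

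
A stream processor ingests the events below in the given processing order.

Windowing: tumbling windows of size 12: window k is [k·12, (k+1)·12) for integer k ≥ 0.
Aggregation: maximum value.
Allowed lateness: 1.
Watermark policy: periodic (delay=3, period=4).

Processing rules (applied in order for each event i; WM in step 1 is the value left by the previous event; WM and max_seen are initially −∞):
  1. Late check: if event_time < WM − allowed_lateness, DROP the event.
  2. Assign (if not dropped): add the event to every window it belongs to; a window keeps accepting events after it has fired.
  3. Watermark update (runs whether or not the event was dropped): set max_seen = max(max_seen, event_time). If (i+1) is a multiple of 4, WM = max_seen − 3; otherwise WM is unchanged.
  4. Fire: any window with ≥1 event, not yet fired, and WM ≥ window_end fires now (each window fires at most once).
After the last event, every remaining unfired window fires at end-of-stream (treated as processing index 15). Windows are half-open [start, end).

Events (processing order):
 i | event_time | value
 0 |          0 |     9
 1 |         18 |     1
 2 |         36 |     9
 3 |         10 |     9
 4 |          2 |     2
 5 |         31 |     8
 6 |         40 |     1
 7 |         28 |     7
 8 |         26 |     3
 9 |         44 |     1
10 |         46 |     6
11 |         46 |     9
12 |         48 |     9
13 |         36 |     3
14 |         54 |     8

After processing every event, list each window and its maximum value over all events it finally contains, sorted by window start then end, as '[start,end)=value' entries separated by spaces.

i=0 t=0 v=9: → [0,12); WM=−∞
i=1 t=18 v=1: → [12,24); WM=−∞
i=2 t=36 v=9: → [36,48); WM=−∞
i=3 t=10 v=9: → [0,12); WM=33; [0,12) fires=9 [12,24) fires=1
i=4 t=2 v=2: DROP (t<33-1); WM=33
i=5 t=31 v=8: DROP (t<33-1); WM=33
i=6 t=40 v=1: → [36,48); WM=33
i=7 t=28 v=7: DROP (t<33-1); WM=37
i=8 t=26 v=3: DROP (t<37-1); WM=37
i=9 t=44 v=1: → [36,48); WM=37
i=10 t=46 v=6: → [36,48); WM=37
i=11 t=46 v=9: → [36,48); WM=43
i=12 t=48 v=9: → [48,60); WM=43
i=13 t=36 v=3: DROP (t<43-1); WM=43
i=14 t=54 v=8: → [48,60); WM=43

[0,12)=9 [12,24)=1 [36,48)=9 [48,60)=9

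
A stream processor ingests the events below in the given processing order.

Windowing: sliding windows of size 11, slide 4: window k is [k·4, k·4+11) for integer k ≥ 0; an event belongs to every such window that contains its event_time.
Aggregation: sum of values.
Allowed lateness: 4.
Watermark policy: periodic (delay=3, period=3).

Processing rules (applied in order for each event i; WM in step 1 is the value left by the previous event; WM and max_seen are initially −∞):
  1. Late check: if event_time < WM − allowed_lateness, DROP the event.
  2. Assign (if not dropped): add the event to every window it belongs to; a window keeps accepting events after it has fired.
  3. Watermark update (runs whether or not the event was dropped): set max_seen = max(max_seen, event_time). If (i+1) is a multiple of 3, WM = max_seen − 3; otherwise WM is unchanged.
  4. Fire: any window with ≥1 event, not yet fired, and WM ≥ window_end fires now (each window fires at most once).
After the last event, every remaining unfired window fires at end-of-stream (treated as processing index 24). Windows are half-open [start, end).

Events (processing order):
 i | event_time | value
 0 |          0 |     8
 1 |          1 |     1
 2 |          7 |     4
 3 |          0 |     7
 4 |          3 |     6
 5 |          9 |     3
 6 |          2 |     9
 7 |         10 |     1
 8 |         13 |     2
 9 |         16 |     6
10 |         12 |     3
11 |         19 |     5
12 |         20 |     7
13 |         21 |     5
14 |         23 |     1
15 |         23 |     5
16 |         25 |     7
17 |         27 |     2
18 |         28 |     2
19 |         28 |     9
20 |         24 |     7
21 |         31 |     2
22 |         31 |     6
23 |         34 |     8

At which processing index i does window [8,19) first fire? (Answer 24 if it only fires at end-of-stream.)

14

i=0 t=0 v=8: → [0,11); WM=−∞
i=1 t=1 v=1: → [0,11); WM=−∞
i=2 t=7 v=4: → [4,15),[0,11); WM=4
i=3 t=0 v=7: → [0,11); WM=4
i=4 t=3 v=6: → [0,11); WM=4
i=5 t=9 v=3: → [8,19),[4,15),[0,11); WM=6
i=6 t=2 v=9: → [0,11); WM=6
i=7 t=10 v=1: → [8,19),[4,15),[0,11); WM=6
i=8 t=13 v=2: → [12,23),[8,19),[4,15); WM=10
i=9 t=16 v=6: → [16,27),[12,23),[8,19); WM=10
i=10 t=12 v=3: → [12,23),[8,19),[4,15); WM=10
i=11 t=19 v=5: → [16,27),[12,23); WM=16; [0,11) fires=39 [4,15) fires=13
i=12 t=20 v=7: → [20,31),[16,27),[12,23); WM=16
i=13 t=21 v=5: → [20,31),[16,27),[12,23); WM=16
i=14 t=23 v=1: → [20,31),[16,27); WM=20; [8,19) fires=15
i=15 t=23 v=5: → [20,31),[16,27); WM=20
i=16 t=25 v=7: → [24,35),[20,31),[16,27); WM=20
i=17 t=27 v=2: → [24,35),[20,31); WM=24; [12,23) fires=28
i=18 t=28 v=2: → [28,39),[24,35),[20,31); WM=24
i=19 t=28 v=9: → [28,39),[24,35),[20,31); WM=24
i=20 t=24 v=7: → [24,35),[20,31),[16,27); WM=25
i=21 t=31 v=2: → [28,39),[24,35); WM=25
i=22 t=31 v=6: → [28,39),[24,35); WM=25
i=23 t=34 v=8: → [32,43),[28,39),[24,35); WM=31; [16,27) fires=43 [20,31) fires=45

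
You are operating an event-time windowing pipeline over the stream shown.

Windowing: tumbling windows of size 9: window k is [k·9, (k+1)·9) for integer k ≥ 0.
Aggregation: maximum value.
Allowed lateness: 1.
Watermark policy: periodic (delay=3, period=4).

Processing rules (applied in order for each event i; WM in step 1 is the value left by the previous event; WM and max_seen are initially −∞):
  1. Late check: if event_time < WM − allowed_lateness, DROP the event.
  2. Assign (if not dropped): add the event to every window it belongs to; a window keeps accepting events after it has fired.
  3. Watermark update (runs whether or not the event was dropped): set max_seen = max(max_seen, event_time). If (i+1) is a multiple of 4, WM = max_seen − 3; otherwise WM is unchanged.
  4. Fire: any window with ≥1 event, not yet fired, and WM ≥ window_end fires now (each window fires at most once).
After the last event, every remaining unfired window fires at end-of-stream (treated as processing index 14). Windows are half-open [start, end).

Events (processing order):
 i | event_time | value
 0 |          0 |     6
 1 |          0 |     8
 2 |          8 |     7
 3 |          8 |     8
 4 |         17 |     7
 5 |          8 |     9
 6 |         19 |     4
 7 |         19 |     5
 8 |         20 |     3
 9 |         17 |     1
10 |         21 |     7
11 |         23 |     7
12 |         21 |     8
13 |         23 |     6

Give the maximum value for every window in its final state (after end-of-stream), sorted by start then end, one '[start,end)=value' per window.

i=0 t=0 v=6: → [0,9); WM=−∞
i=1 t=0 v=8: → [0,9); WM=−∞
i=2 t=8 v=7: → [0,9); WM=−∞
i=3 t=8 v=8: → [0,9); WM=5
i=4 t=17 v=7: → [9,18); WM=5
i=5 t=8 v=9: → [0,9); WM=5
i=6 t=19 v=4: → [18,27); WM=5
i=7 t=19 v=5: → [18,27); WM=16; [0,9) fires=9
i=8 t=20 v=3: → [18,27); WM=16
i=9 t=17 v=1: → [9,18); WM=16
i=10 t=21 v=7: → [18,27); WM=16
i=11 t=23 v=7: → [18,27); WM=20; [9,18) fires=7
i=12 t=21 v=8: → [18,27); WM=20
i=13 t=23 v=6: → [18,27); WM=20

[0,9)=9 [9,18)=7 [18,27)=8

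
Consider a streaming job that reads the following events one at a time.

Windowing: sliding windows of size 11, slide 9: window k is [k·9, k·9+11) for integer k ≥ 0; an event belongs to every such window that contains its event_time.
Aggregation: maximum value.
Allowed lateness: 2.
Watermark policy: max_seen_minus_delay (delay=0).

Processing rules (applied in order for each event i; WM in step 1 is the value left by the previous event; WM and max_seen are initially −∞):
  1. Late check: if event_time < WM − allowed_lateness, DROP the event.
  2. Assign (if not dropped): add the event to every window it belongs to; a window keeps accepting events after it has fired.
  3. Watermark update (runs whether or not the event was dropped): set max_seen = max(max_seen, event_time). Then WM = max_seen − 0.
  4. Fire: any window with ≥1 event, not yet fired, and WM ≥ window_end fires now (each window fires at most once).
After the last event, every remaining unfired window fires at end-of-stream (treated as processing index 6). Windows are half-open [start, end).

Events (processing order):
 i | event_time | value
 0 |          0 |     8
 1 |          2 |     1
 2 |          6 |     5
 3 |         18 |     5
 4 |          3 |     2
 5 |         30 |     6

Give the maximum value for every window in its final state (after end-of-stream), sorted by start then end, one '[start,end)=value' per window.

i=0 t=0 v=8: → [0,11); WM=0
i=1 t=2 v=1: → [0,11); WM=2
i=2 t=6 v=5: → [0,11); WM=6
i=3 t=18 v=5: → [18,29),[9,20); WM=18; [0,11) fires=8
i=4 t=3 v=2: DROP (t<18-2); WM=18
i=5 t=30 v=6: → [27,38); WM=30; [9,20) fires=5 [18,29) fires=5

[0,11)=8 [9,20)=5 [18,29)=5 [27,38)=6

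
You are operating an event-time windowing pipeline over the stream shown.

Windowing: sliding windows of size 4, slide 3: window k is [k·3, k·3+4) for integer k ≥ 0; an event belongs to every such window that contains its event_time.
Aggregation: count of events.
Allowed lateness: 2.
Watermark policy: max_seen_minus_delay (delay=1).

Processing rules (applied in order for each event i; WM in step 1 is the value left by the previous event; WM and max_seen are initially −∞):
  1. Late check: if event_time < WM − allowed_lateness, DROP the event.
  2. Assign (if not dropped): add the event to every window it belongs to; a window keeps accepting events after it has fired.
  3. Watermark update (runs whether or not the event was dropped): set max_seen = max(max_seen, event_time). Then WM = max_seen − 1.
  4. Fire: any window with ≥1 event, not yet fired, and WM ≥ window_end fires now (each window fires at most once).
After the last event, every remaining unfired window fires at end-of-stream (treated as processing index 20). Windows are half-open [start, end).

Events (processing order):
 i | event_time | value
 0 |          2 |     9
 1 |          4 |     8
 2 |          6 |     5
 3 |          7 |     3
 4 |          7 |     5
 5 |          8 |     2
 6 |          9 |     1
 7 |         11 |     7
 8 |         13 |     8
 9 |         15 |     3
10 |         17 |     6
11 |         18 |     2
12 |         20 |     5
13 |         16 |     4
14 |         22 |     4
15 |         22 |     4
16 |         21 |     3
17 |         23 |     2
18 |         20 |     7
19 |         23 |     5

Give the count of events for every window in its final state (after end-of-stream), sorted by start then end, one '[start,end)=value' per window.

[0,4)=1 [3,7)=2 [6,10)=5 [9,13)=2 [12,16)=2 [15,19)=3 [18,22)=4 [21,25)=5

i=0 t=2 v=9: → [0,4); WM=1
i=1 t=4 v=8: → [3,7); WM=3
i=2 t=6 v=5: → [6,10),[3,7); WM=5; [0,4) fires=1
i=3 t=7 v=3: → [6,10); WM=6
i=4 t=7 v=5: → [6,10); WM=6
i=5 t=8 v=2: → [6,10); WM=7; [3,7) fires=2
i=6 t=9 v=1: → [9,13),[6,10); WM=8
i=7 t=11 v=7: → [9,13); WM=10; [6,10) fires=5
i=8 t=13 v=8: → [12,16); WM=12
i=9 t=15 v=3: → [15,19),[12,16); WM=14; [9,13) fires=2
i=10 t=17 v=6: → [15,19); WM=16; [12,16) fires=2
i=11 t=18 v=2: → [18,22),[15,19); WM=17
i=12 t=20 v=5: → [18,22); WM=19; [15,19) fires=3
i=13 t=16 v=4: DROP (t<19-2); WM=19
i=14 t=22 v=4: → [21,25); WM=21
i=15 t=22 v=4: → [21,25); WM=21
i=16 t=21 v=3: → [21,25),[18,22); WM=21
i=17 t=23 v=2: → [21,25); WM=22; [18,22) fires=3
i=18 t=20 v=7: → [18,22); WM=22
i=19 t=23 v=5: → [21,25); WM=22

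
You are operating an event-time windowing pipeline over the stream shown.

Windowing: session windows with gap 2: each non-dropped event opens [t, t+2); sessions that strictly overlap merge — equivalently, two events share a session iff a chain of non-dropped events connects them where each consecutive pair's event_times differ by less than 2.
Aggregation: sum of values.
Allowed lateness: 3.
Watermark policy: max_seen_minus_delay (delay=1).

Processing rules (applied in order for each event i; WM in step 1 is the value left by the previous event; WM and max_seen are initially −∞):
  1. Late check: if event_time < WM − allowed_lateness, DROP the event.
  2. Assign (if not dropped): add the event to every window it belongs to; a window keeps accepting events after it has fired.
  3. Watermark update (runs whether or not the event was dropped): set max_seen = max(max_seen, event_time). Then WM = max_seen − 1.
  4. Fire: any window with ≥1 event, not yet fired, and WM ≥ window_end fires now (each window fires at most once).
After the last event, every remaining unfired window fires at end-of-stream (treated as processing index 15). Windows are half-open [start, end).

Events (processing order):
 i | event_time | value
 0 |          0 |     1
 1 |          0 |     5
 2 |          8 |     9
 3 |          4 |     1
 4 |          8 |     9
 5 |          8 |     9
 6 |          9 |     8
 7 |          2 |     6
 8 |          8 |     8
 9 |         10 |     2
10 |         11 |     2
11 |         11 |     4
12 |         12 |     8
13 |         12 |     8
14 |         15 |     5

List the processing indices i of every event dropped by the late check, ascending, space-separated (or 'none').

7

i=0 t=0 v=1: → [0,2); WM=-1
i=1 t=0 v=5: → [0,2); WM=-1
i=2 t=8 v=9: → [8,10); WM=7
i=3 t=4 v=1: → [4,6); WM=7
i=4 t=8 v=9: → [8,10); WM=7
i=5 t=8 v=9: → [8,10); WM=7
i=6 t=9 v=8: → [8,11); WM=8
i=7 t=2 v=6: DROP (t<8-3); WM=8
i=8 t=8 v=8: → [8,11); WM=8
i=9 t=10 v=2: → [8,12); WM=9
i=10 t=11 v=2: → [8,13); WM=10
i=11 t=11 v=4: → [8,13); WM=10
i=12 t=12 v=8: → [8,14); WM=11
i=13 t=12 v=8: → [8,14); WM=11
i=14 t=15 v=5: → [15,17); WM=14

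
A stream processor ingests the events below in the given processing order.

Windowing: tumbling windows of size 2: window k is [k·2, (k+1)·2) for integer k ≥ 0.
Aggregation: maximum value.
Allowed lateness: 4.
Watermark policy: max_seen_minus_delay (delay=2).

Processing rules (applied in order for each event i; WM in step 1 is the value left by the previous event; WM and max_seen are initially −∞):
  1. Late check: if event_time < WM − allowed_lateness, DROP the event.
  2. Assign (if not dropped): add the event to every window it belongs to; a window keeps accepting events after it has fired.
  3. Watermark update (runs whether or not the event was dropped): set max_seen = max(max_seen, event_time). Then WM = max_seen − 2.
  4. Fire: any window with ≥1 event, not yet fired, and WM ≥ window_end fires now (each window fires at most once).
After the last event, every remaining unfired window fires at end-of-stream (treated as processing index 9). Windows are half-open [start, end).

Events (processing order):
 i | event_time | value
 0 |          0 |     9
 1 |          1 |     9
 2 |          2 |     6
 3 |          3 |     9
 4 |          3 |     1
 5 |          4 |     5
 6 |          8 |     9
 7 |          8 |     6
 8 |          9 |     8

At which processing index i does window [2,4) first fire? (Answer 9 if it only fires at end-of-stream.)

6

i=0 t=0 v=9: → [0,2); WM=-2
i=1 t=1 v=9: → [0,2); WM=-1
i=2 t=2 v=6: → [2,4); WM=0
i=3 t=3 v=9: → [2,4); WM=1
i=4 t=3 v=1: → [2,4); WM=1
i=5 t=4 v=5: → [4,6); WM=2; [0,2) fires=9
i=6 t=8 v=9: → [8,10); WM=6; [2,4) fires=9 [4,6) fires=5
i=7 t=8 v=6: → [8,10); WM=6
i=8 t=9 v=8: → [8,10); WM=7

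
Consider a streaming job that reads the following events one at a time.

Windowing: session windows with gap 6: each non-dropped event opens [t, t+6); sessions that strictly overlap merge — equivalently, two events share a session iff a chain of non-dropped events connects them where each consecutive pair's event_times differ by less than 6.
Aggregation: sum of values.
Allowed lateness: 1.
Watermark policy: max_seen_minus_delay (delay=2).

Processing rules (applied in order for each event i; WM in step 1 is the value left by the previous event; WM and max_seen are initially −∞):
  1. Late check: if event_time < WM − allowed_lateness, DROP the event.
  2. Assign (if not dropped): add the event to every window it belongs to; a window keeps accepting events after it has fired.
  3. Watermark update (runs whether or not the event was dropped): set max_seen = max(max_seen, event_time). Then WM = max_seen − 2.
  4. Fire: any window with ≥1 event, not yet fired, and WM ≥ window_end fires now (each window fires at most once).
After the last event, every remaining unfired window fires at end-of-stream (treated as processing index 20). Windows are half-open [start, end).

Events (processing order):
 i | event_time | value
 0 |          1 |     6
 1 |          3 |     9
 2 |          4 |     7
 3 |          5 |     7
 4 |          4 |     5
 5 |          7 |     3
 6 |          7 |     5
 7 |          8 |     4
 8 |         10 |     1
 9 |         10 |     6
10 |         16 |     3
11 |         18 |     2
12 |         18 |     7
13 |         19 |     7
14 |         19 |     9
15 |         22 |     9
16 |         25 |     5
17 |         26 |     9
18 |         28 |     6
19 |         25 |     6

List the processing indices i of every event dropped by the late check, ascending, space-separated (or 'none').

i=0 t=1 v=6: → [1,7); WM=-1
i=1 t=3 v=9: → [1,9); WM=1
i=2 t=4 v=7: → [1,10); WM=2
i=3 t=5 v=7: → [1,11); WM=3
i=4 t=4 v=5: → [1,11); WM=3
i=5 t=7 v=3: → [1,13); WM=5
i=6 t=7 v=5: → [1,13); WM=5
i=7 t=8 v=4: → [1,14); WM=6
i=8 t=10 v=1: → [1,16); WM=8
i=9 t=10 v=6: → [1,16); WM=8
i=10 t=16 v=3: → [16,22); WM=14
i=11 t=18 v=2: → [16,24); WM=16
i=12 t=18 v=7: → [16,24); WM=16
i=13 t=19 v=7: → [16,25); WM=17
i=14 t=19 v=9: → [16,25); WM=17
i=15 t=22 v=9: → [16,28); WM=20
i=16 t=25 v=5: → [16,31); WM=23
i=17 t=26 v=9: → [16,32); WM=24
i=18 t=28 v=6: → [16,34); WM=26
i=19 t=25 v=6: → [16,34); WM=26

none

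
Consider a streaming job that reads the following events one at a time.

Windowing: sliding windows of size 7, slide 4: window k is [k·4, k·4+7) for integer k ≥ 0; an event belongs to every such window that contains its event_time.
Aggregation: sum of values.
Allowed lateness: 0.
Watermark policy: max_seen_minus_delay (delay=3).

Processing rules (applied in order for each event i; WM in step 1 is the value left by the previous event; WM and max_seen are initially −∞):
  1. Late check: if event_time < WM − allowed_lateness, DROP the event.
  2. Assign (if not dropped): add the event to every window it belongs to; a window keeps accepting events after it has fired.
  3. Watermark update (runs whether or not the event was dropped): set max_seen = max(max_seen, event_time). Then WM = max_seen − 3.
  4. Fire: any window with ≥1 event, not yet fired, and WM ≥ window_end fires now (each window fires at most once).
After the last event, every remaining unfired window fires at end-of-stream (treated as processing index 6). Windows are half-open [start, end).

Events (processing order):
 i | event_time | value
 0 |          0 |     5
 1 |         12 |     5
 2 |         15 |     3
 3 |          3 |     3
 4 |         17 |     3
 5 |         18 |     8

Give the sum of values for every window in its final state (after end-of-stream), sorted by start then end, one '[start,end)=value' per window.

[0,7)=5 [8,15)=5 [12,19)=19 [16,23)=11

i=0 t=0 v=5: → [0,7); WM=-3
i=1 t=12 v=5: → [12,19),[8,15); WM=9; [0,7) fires=5
i=2 t=15 v=3: → [12,19); WM=12
i=3 t=3 v=3: DROP (t<12-0); WM=12
i=4 t=17 v=3: → [16,23),[12,19); WM=14
i=5 t=18 v=8: → [16,23),[12,19); WM=15; [8,15) fires=5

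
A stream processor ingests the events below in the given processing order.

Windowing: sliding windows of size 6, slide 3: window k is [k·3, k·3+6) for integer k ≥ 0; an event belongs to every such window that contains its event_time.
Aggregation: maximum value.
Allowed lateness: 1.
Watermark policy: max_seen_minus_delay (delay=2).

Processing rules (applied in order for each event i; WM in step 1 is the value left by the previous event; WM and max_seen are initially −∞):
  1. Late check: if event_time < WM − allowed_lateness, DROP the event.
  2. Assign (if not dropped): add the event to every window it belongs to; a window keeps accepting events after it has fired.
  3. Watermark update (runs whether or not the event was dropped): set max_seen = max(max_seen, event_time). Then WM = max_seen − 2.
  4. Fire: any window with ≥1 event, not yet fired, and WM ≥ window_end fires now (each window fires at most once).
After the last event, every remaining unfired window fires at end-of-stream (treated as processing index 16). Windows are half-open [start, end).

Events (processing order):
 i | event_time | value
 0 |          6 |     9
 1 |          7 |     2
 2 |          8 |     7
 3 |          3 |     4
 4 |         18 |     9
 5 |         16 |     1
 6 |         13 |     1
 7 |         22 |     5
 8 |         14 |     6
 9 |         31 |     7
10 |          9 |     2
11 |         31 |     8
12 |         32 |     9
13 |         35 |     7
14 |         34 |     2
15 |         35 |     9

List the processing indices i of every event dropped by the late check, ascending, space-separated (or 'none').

3 6 8 10

i=0 t=6 v=9: → [6,12),[3,9); WM=4
i=1 t=7 v=2: → [6,12),[3,9); WM=5
i=2 t=8 v=7: → [6,12),[3,9); WM=6
i=3 t=3 v=4: DROP (t<6-1); WM=6
i=4 t=18 v=9: → [18,24),[15,21); WM=16; [3,9) fires=9 [6,12) fires=9
i=5 t=16 v=1: → [15,21),[12,18); WM=16
i=6 t=13 v=1: DROP (t<16-1); WM=16
i=7 t=22 v=5: → [21,27),[18,24); WM=20; [12,18) fires=1
i=8 t=14 v=6: DROP (t<20-1); WM=20
i=9 t=31 v=7: → [30,36),[27,33); WM=29; [15,21) fires=9 [18,24) fires=9 [21,27) fires=5
i=10 t=9 v=2: DROP (t<29-1); WM=29
i=11 t=31 v=8: → [30,36),[27,33); WM=29
i=12 t=32 v=9: → [30,36),[27,33); WM=30
i=13 t=35 v=7: → [33,39),[30,36); WM=33; [27,33) fires=9
i=14 t=34 v=2: → [33,39),[30,36); WM=33
i=15 t=35 v=9: → [33,39),[30,36); WM=33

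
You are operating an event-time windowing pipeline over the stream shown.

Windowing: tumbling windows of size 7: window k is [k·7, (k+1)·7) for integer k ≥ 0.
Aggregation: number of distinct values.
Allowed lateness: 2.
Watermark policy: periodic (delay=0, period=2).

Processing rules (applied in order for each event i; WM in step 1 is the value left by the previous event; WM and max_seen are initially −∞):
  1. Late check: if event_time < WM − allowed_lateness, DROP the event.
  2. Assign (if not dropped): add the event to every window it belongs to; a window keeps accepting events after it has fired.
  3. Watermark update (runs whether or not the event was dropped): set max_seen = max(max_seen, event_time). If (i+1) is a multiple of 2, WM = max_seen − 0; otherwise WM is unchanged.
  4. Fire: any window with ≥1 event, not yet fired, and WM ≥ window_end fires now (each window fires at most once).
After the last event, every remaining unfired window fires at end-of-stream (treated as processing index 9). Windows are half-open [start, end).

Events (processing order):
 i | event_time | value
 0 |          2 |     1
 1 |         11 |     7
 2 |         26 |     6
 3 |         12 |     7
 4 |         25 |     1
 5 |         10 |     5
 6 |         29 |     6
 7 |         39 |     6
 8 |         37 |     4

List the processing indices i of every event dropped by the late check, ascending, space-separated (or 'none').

5

i=0 t=2 v=1: → [0,7); WM=−∞
i=1 t=11 v=7: → [7,14); WM=11; [0,7) fires=1
i=2 t=26 v=6: → [21,28); WM=11
i=3 t=12 v=7: → [7,14); WM=26; [7,14) fires=1
i=4 t=25 v=1: → [21,28); WM=26
i=5 t=10 v=5: DROP (t<26-2); WM=26
i=6 t=29 v=6: → [28,35); WM=26
i=7 t=39 v=6: → [35,42); WM=39; [21,28) fires=2 [28,35) fires=1
i=8 t=37 v=4: → [35,42); WM=39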